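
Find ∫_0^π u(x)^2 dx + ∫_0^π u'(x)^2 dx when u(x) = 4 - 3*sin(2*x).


||u||_{H^1(0,π)}^2 = 77*π/2

u'(x) = -6*cos(2*x).
Expand u² and (u')² and integrate term by term on (0, π), using: for integers n ≥ 1, ∫_0^π sin²(nx) dx = ∫_0^π cos²(nx) dx = π/2; for n ≠ n', ∫_0^π sin(nx)sin(n'x) dx = ∫_0^π cos(nx)cos(n'x) dx = 0; and by product-to-sum, ∫_0^π sin(nx)cos(n'x) dx = ½∫_0^π [sin((n+n')x) + sin((n−n')x)] dx, which is 0 when n+n' is even and 2n/(n²−n'²) when n+n' is odd (it need not vanish on (0, π)). For the constant mode: ∫_0^π 1 dx = π, ∫_0^π cos(nx) dx = 0, ∫_0^π sin(nx) dx = (1−(−1)^n)/n.
  u² squared terms: (4)²·∫1 dx = 16·π = 16*π;  (-3)²·∫sin(2x)² dx = 9·π/2 = 9*π/2.
  u² cross terms: 2·(4)·(-3)·∫1·sin(2x) dx = -24·(0) = 0.
  So ∫_0^π u² dx = 16*π + 9*π/2 + 0 = 41*π/2.
  (u')² squared terms: (-6)²·∫cos(2x)² dx = 36·π/2 = 18*π.
  So ∫_0^π (u')² dx = 18*π.
||u||_{H^1}^2 = (41*π/2) + (18*π) = 77*π/2.


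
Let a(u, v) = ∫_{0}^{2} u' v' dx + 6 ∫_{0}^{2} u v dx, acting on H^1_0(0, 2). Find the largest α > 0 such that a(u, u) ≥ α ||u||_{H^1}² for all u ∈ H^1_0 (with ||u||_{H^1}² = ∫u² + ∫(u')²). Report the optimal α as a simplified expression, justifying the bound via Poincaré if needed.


α = 1

Coercivity of a(·,·) on H^1_0(0, 2) means a(u, u) ≥ α ||u||_{H^1}² for every u ∈ H^1_0.
The interval has length L = 2, and Poincaré/coercivity depend only on L. Here a(u, u) = ∫(u')² + (6)·∫u².
Here c = 6 ≥ 1, so a(u,u) = ∫(u')² + c∫u² ≥ ∫(u')² + ∫u² = ||u||_{H^1}², i.e. α = 1 works. No larger α is possible: a(u,u) ≥ α||u||_{H^1}² means (1−α)∫(u')² ≥ (α−c)∫u², and for the modes u_n = sin(nπ(x−x₀)/L) (x₀ the left endpoint) one has ∫u_n²/∫(u_n')² = (L/(nπ))² → 0, so a(u_n,u_n)/||u_n||_{H^1}² → 1. Hence the optimal constant is α = 1.
Therefore α = 1.


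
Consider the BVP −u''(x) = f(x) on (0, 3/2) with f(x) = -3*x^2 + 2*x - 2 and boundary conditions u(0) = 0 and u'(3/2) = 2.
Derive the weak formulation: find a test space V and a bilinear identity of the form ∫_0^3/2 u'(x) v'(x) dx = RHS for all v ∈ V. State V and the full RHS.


V = {v ∈ H^1(0, 3/2) : v(0) = 0} (test functions vanish at x = 0 where u is specified); weak form: ∫_0^3/2 u'v' dx = ∫_0^3/2 (-3*x^2 + 2*x - 2) v dx + 2·v(3/2) for all v ∈ V.

Multiply both sides by a test function v and integrate from 0 to 3/2:
  ∫_0^3/2 −u''(x) v(x) dx = ∫_0^3/2 f(x) v(x) dx.
Integrate the LHS by parts once:
  ∫_0^3/2 −u'' v dx = −[u'(x) v(x)]_0^3/2 + ∫_0^3/2 u'(x) v'(x) dx.
Thus ∫_0^3/2 u'(x) v'(x) dx = ∫_0^3/2 f(x) v(x) dx + [u'(x) v(x)]_0^3/2.
Choose V so that boundary terms are either known or forced to vanish.
Mixed BC: u(0) = 0 (Dirichlet) and u'(3/2) = 2 (Neumann). Define V = {v ∈ H^1(0, 3/2) : v(0) = 0}. Then [u' v]_0^3/2 = u'(3/2)·v(3/2) − u'(0)·0 = 2·v(3/2).
Weak formulation: find u (satisfying any essential BC) such that ∫_0^3/2 u'(x) v'(x) dx = ∫_0^3/2 f v dx + 2·v(3/2) for all v ∈ V (Dirichlet at 0 absorbed into V; Neumann datum at x = 3/2 contributes the boundary term).
Substituting f(x) = -3*x^2 + 2*x - 2, the right-hand side is ∫_0^3/2 (-3*x^2 + 2*x - 2) v dx + 2·v(3/2).


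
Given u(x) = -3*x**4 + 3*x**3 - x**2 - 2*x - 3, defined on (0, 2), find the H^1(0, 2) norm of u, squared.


||u||_{H^1}^2 = 154682/105

The H^1 norm (squared) on an interval (0, L) is
  ||u||_{H^1}^2 = ∫_0^L u(x)^2 dx + ∫_0^L u'(x)^2 dx.
Compute u'(x) = -12*x**3 + 9*x**2 - 2*x - 2.
Then u(x)^2 = 9*x**8 - 18*x**7 + 15*x**6 + 6*x**5 + 7*x**4 - 14*x**3 + 10*x**2 + 12*x + 9 and u'(x)^2 = 144*x**6 - 216*x**5 + 129*x**4 + 12*x**3 - 32*x**2 + 8*x + 4.
Integrate each monomial from 0 to 2 using ∫_0^2 c·x^n dx = c·2^(n+1)/(n+1):
  ∫_0^2 u(x)^2 dx = ∫_0^2 (9*x^8 - 18*x^7 + 15*x^6 + 6*x^5 + 7*x^4 - 14*x^3 + 10*x^2 + 12*x + 9) dx. Term by term:
    ∫_0^2 9*x^8 dx = 512;  ∫_0^2 -18*x^7 dx = -576;  ∫_0^2 15*x^6 dx = 1920/7;
    ∫_0^2 6*x^5 dx = 64;  ∫_0^2 7*x^4 dx = 224/5;  ∫_0^2 -14*x^3 dx = -56;
    ∫_0^2 10*x^2 dx = 80/3;  ∫_0^2 12*x dx = 24;  ∫_0^2 9 dx = 18.
  Sum: 512 − 576 + 1920/7 + 64 + 224/5 − 56 + 80/3 + 24 + 18 = 34834/105.
  ∫_0^2 u'(x)^2 dx = ∫_0^2 (144*x^6 - 216*x^5 + 129*x^4 + 12*x^3 - 32*x^2 + 8*x + 4) dx. Term by term:
    ∫_0^2 144*x^6 dx = 18432/7;  ∫_0^2 -216*x^5 dx = -2304;  ∫_0^2 129*x^4 dx = 4128/5;
    ∫_0^2 12*x^3 dx = 48;  ∫_0^2 -32*x^2 dx = -256/3;  ∫_0^2 8*x dx = 16;
    ∫_0^2 4 dx = 8.
  Sum: 18432/7 − 2304 + 4128/5 + 48 − 256/3 + 16 + 8 = 119848/105.
Adding: ||u||_{H^1}^2 = 34834/105 + 119848/105 = 154682/105.


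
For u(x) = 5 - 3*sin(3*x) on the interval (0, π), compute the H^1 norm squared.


||u||_{H^1(0,π)}^2 = -20 + 70*π

u'(x) = -9*cos(3*x).
Expand u² and (u')² and integrate term by term on (0, π), using: for integers n ≥ 1, ∫_0^π sin²(nx) dx = ∫_0^π cos²(nx) dx = π/2; for n ≠ n', ∫_0^π sin(nx)sin(n'x) dx = ∫_0^π cos(nx)cos(n'x) dx = 0; and by product-to-sum, ∫_0^π sin(nx)cos(n'x) dx = ½∫_0^π [sin((n+n')x) + sin((n−n')x)] dx, which is 0 when n+n' is even and 2n/(n²−n'²) when n+n' is odd (it need not vanish on (0, π)). For the constant mode: ∫_0^π 1 dx = π, ∫_0^π cos(nx) dx = 0, ∫_0^π sin(nx) dx = (1−(−1)^n)/n.
  u² squared terms: (5)²·∫1 dx = 25·π = 25*π;  (-3)²·∫sin(3x)² dx = 9·π/2 = 9*π/2.
  u² cross terms: 2·(5)·(-3)·∫1·sin(3x) dx = -30·(2/3) = -20.
  So ∫_0^π u² dx = 25*π + 9*π/2 − 20 = -20 + 59*π/2.
  (u')² squared terms: (-9)²·∫cos(3x)² dx = 81·π/2 = 81*π/2.
  So ∫_0^π (u')² dx = 81*π/2.
||u||_{H^1}^2 = (-20 + 59*π/2) + (81*π/2) = -20 + 70*π.


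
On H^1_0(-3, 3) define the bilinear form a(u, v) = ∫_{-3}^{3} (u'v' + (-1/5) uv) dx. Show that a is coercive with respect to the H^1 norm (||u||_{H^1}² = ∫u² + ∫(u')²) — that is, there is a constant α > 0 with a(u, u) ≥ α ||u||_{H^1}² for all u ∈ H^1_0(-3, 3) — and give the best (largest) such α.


α = (-36/5 + π^2)/(π^2 + 36)

Coercivity of a(·,·) on H^1_0(-3, 3) means a(u, u) ≥ α ||u||_{H^1}² for every u ∈ H^1_0.
The interval has length L = 6, and Poincaré/coercivity depend only on L. Here a(u, u) = ∫(u')² + (-1/5)·∫u².
Here c = -1/5 < 0 with |c| < (π/L)² = π^2/36, so coercivity still holds. The condition a(u,u) ≥ α||u||_{H^1}² reads (1−α)∫(u')² ≥ (α−c)∫u². Any admissible α is ≤ 1 (rapidly oscillating u have ∫u²/∫(u')² → 0), and α = 1 would force 0 ≥ (1−c)∫u², impossible since c < 1; so 1−α > 0. By the sharp Poincaré inequality on H^1_0 of an interval of length L, ∫(u')² ≥ (π/L)²∫u² with equality for the first sine mode sin(π(x−x₀)/L) (x₀ the left endpoint), so the inequality holds for all u iff (1−α)(π/L)² ≥ α − c, i.e. α ≤ ((π/L)² + c)/((π/L)² + 1) = (1 + c(L/π)²)/(1 + (L/π)²). (Direct route, valid since c ≤ 0: Poincaré gives c∫u² ≥ c(L/π)²∫(u')², so a(u,u) ≥ (1 + c(L/π)²)∫(u')², while ||u||_{H^1}² ≤ (1 + (L/π)²)∫(u')²; dividing yields the same α.) With (π/L)² = π^2/36 and c = -1/5, the largest admissible constant is α = ((π/L)² + c)/((π/L)² + 1).
Simplifying, α = (-36/5 + π^2)/(π^2 + 36).


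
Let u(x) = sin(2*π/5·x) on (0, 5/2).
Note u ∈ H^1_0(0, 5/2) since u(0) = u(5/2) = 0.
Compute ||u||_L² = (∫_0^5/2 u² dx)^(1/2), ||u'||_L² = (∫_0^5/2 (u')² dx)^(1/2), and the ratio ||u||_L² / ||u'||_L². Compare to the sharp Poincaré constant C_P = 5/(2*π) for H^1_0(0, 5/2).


||u||_L² / ||u'||_L² = 5/(2*π) = C_P.

u(x) = sin(2*π/5·x), so u'(x) = 2*π*cos(2*π*x/5)/5.
Writing u(x) = A·sin(kπx/L) with A = 1 and k = 1, use ∫_0^L sin²(kπx/L) dx = L/2 and ∫_0^L cos²(kπx/L) dx = L/2.
u² = 1·sin²(2*π/5·x) and (u')² = 4*π^2/25·cos²(2*π/5·x), and each of sin², cos² integrates to L/2 = 5/4 over (0, 5/2).
∫_0^5/2 u² dx = 5/4, so ||u||_L² = sqrt(5)/2.
∫_0^5/2 (u')² dx = π^2/5, so ||u'||_L² = sqrt(5)*π/5.
Ratio ||u||_L² / ||u'||_L² = 5/(2*π).
Sharp Poincaré constant on H^1_0(0, 5/2) is C_P = L/π = 5/(2*π), achieved by sin(2*π/5·x).
This is the k = 1 eigenfunction (up to amplitude), so the ratio equals the sharp Poincaré constant exactly.


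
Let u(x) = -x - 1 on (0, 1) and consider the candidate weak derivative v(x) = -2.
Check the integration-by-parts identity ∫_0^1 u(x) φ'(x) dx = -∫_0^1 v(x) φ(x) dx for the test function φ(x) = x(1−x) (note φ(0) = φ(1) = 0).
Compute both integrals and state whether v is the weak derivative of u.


LHS = 1/6, RHS = 1/3. No, v is not the weak derivative of u.

u(x) = -x - 1, classical derivative u'(x) = -1.
φ(x) = x(1−x), so φ'(x) = 1 - 2*x.
Note φ(0) = φ(1) = 0, so the boundary term u·φ vanishes.
LHS = ∫_0^1 u(x) φ'(x) dx = ∫_0^1 (2*x^2 + x - 1) dx. Term by term:
  ∫_0^1 2*x^2 dx = 2/3;  ∫_0^1 x dx = 1/2;  ∫_0^1 -1 dx = -1.
Sum: 2/3 + 1/2 − 1 = 1/6.
So LHS = 1/6.
∫_0^1 v(x) φ(x) dx = ∫_0^1 (2*x^2 - 2*x) dx. Term by term:
  ∫_0^1 2*x^2 dx = 2/3;  ∫_0^1 -2*x dx = -1.
Sum: 2/3 − 1 = -1/3.
So RHS = -∫_0^1 v(x) φ(x) dx = 1/3.
LHS − RHS = -1/6 ≠ 0, so the identity fails.
(For a valid weak derivative the identity must hold for EVERY test function, in particular this one. The failure shows v is NOT the weak derivative of u.)
Correct weak derivative would be u'(x) = -1.


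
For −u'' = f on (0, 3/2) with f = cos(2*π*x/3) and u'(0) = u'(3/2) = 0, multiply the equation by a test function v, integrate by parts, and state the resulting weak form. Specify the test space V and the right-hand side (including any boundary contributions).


V = H^1(0, 3/2) (no boundary constraint on v; u is determined up to an additive constant); weak form: ∫_0^3/2 u'v' dx = ∫_0^3/2 (cos(2*π*x/3)) v dx for all v ∈ V.

Multiply both sides by a test function v and integrate from 0 to 3/2:
  ∫_0^3/2 −u''(x) v(x) dx = ∫_0^3/2 f(x) v(x) dx.
Integrate the LHS by parts once:
  ∫_0^3/2 −u'' v dx = −[u'(x) v(x)]_0^3/2 + ∫_0^3/2 u'(x) v'(x) dx.
Thus ∫_0^3/2 u'(x) v'(x) dx = ∫_0^3/2 f(x) v(x) dx + [u'(x) v(x)]_0^3/2.
Choose V so that boundary terms are either known or forced to vanish.
u has homogeneous Neumann: u'(0) = u'(3/2) = 0. So [u' v]_0^3/2 = 0·v(3/2) − 0·v(0) = 0 for any v; take V = H^1(0, 3/2).
Weak formulation: find u (satisfying any essential BC) such that ∫_0^3/2 u'(x) v'(x) dx = ∫_0^3/2 f v dx for all v ∈ V (homogeneous Neumann, so boundary terms vanish).
Substituting f(x) = cos(2*π*x/3), the right-hand side is ∫_0^3/2 (cos(2*π*x/3)) v dx.
Compatibility check (pure Neumann): taking v ≡ 1 ∈ V gives 0 = ∫_0^3/2 f dx + (0) − (0), i.e. ∫_0^3/2 f dx must equal u'(0) − u'(3/2) = 0. Indeed ∫_0^3/2 (cos(2*π*x/3)) dx = 0, so the data are compatible. The solution is then unique only up to an additive constant (fix it e.g. by requiring ∫_0^3/2 u dx = 0).


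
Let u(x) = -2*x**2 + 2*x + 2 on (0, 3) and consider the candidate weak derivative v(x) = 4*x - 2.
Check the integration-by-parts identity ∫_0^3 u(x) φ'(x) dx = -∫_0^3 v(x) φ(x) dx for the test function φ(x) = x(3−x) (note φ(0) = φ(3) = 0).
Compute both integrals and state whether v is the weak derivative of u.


LHS = 18, RHS = -18. No, v is not the weak derivative of u.

u(x) = -2*x**2 + 2*x + 2, classical derivative u'(x) = 2 - 4*x.
φ(x) = x(3−x), so φ'(x) = 3 - 2*x.
Note φ(0) = φ(3) = 0, so the boundary term u·φ vanishes.
LHS = ∫_0^3 u(x) φ'(x) dx = ∫_0^3 (4*x^3 - 10*x^2 + 2*x + 6) dx. Term by term:
  ∫_0^3 4*x^3 dx = 81;  ∫_0^3 -10*x^2 dx = -90;  ∫_0^3 2*x dx = 9;
  ∫_0^3 6 dx = 18.
Sum: 81 − 90 + 9 + 18 = 18.
So LHS = 18.
∫_0^3 v(x) φ(x) dx = ∫_0^3 (-4*x^3 + 14*x^2 - 6*x) dx. Term by term:
  ∫_0^3 -4*x^3 dx = -81;  ∫_0^3 14*x^2 dx = 126;  ∫_0^3 -6*x dx = -27.
Sum: -81 + 126 − 27 = 18.
So RHS = -∫_0^3 v(x) φ(x) dx = -18.
LHS − RHS = 36 ≠ 0, so the identity fails.
(For a valid weak derivative the identity must hold for EVERY test function, in particular this one. The failure shows v is NOT the weak derivative of u.)
Correct weak derivative would be u'(x) = 2 - 4*x.


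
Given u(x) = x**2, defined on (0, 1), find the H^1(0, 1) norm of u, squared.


||u||_{H^1}^2 = 23/15

The H^1 norm (squared) on an interval (0, L) is
  ||u||_{H^1}^2 = ∫_0^L u(x)^2 dx + ∫_0^L u'(x)^2 dx.
Compute u'(x) = 2*x.
Then u(x)^2 = x**4 and u'(x)^2 = 4*x**2.
Integrate each monomial from 0 to 1 using ∫_0^1 c·x^n dx = c·1^(n+1)/(n+1):
  ∫_0^1 u(x)^2 dx = ∫_0^1 (x^4) dx. Term by term:
    ∫_0^1 x^4 dx = 1/5.
  ∫_0^1 u'(x)^2 dx = ∫_0^1 (4*x^2) dx. Term by term:
    ∫_0^1 4*x^2 dx = 4/3.
Adding: ||u||_{H^1}^2 = 1/5 + 4/3 = 23/15.


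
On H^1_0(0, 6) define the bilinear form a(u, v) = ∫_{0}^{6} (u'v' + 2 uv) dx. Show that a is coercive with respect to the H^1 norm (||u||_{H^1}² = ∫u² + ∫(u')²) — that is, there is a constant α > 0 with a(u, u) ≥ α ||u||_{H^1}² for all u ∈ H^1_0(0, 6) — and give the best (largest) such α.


α = 1

Coercivity of a(·,·) on H^1_0(0, 6) means a(u, u) ≥ α ||u||_{H^1}² for every u ∈ H^1_0.
The interval has length L = 6, and Poincaré/coercivity depend only on L. Here a(u, u) = ∫(u')² + (2)·∫u².
Here c = 2 ≥ 1, so a(u,u) = ∫(u')² + c∫u² ≥ ∫(u')² + ∫u² = ||u||_{H^1}², i.e. α = 1 works. No larger α is possible: a(u,u) ≥ α||u||_{H^1}² means (1−α)∫(u')² ≥ (α−c)∫u², and for the modes u_n = sin(nπ(x−x₀)/L) (x₀ the left endpoint) one has ∫u_n²/∫(u_n')² = (L/(nπ))² → 0, so a(u_n,u_n)/||u_n||_{H^1}² → 1. Hence the optimal constant is α = 1.
Therefore α = 1.


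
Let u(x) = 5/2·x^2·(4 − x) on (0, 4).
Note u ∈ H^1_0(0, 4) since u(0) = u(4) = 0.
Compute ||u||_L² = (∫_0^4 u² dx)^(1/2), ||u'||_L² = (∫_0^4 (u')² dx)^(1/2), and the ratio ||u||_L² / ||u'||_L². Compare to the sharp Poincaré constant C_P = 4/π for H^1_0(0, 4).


||u||_L² / ||u'||_L² = 2*sqrt(14)/7 < C_P = 4/π.

u(x) = 5/2·x^2·(4 − x), so u'(x) = 5*x*(8 - 3*x)/2.
u(x) = 5/2·x^2·(4 − x) vanishes at x = 0 and x = 4, so u ∈ H^1_0(0, 4). Differentiate via the product rule and integrate the resulting polynomials term by term.
  ∫_0^4 u² dx = ∫_0^4 (25*x^6/4 - 50*x^5 + 100*x^4) dx. Term by term:
    ∫_0^4 25*x^6/4 dx = 102400/7;  ∫_0^4 -50*x^5 dx = -102400/3;  ∫_0^4 100*x^4 dx = 20480.
  Sum: 102400/7 − 102400/3 + 20480 = 20480/21.
  ∫_0^4 (u')² dx = ∫_0^4 (225*x^4/4 - 300*x^3 + 400*x^2) dx. Term by term:
    ∫_0^4 225*x^4/4 dx = 11520;  ∫_0^4 -300*x^3 dx = -19200;  ∫_0^4 400*x^2 dx = 25600/3.
  Sum: 11520 − 19200 + 25600/3 = 2560/3.
∫_0^4 u² dx = 20480/21, so ||u||_L² = 64*sqrt(105)/21.
∫_0^4 (u')² dx = 2560/3, so ||u'||_L² = 16*sqrt(30)/3.
Ratio ||u||_L² / ||u'||_L² = 2*sqrt(14)/7.
Sharp Poincaré constant on H^1_0(0, 4) is C_P = L/π = 4/π, achieved by sin(π/4·x).
A polynomial bump cannot attain the sharp Poincaré constant (only the first sine eigenfunction does), so the ratio is strictly less than C_P, consistent with ||u||_L² ≤ C_P ||u'||_L².


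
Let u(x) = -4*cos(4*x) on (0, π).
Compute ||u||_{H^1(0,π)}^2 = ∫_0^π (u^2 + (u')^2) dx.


||u||_{H^1(0,π)}^2 = 136*π

u'(x) = 16*sin(4*x).
Expand u² and (u')² and integrate term by term on (0, π), using: for integers n ≥ 1, ∫_0^π sin²(nx) dx = ∫_0^π cos²(nx) dx = π/2; for n ≠ n', ∫_0^π sin(nx)sin(n'x) dx = ∫_0^π cos(nx)cos(n'x) dx = 0; and by product-to-sum, ∫_0^π sin(nx)cos(n'x) dx = ½∫_0^π [sin((n+n')x) + sin((n−n')x)] dx, which is 0 when n+n' is even and 2n/(n²−n'²) when n+n' is odd (it need not vanish on (0, π)).
  u² squared terms: (-4)²·∫cos(4x)² dx = 16·π/2 = 8*π.
  So ∫_0^π u² dx = 8*π.
  (u')² squared terms: (16)²·∫sin(4x)² dx = 256·π/2 = 128*π.
  So ∫_0^π (u')² dx = 128*π.
||u||_{H^1}^2 = (8*π) + (128*π) = 136*π.


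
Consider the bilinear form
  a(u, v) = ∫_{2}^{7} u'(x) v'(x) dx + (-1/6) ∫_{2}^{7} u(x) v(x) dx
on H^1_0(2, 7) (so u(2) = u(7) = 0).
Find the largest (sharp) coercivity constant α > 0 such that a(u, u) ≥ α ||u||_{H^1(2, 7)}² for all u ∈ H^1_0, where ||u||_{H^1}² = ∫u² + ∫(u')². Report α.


α = (-25/6 + π^2)/(π^2 + 25)

Coercivity of a(·,·) on H^1_0(2, 7) means a(u, u) ≥ α ||u||_{H^1}² for every u ∈ H^1_0.
The interval has length L = 5, and Poincaré/coercivity depend only on L. Here a(u, u) = ∫(u')² + (-1/6)·∫u².
Here c = -1/6 < 0 with |c| < (π/L)² = π^2/25, so coercivity still holds. The condition a(u,u) ≥ α||u||_{H^1}² reads (1−α)∫(u')² ≥ (α−c)∫u². Any admissible α is ≤ 1 (rapidly oscillating u have ∫u²/∫(u')² → 0), and α = 1 would force 0 ≥ (1−c)∫u², impossible since c < 1; so 1−α > 0. By the sharp Poincaré inequality on H^1_0 of an interval of length L, ∫(u')² ≥ (π/L)²∫u² with equality for the first sine mode sin(π(x−x₀)/L) (x₀ the left endpoint), so the inequality holds for all u iff (1−α)(π/L)² ≥ α − c, i.e. α ≤ ((π/L)² + c)/((π/L)² + 1) = (1 + c(L/π)²)/(1 + (L/π)²). (Direct route, valid since c ≤ 0: Poincaré gives c∫u² ≥ c(L/π)²∫(u')², so a(u,u) ≥ (1 + c(L/π)²)∫(u')², while ||u||_{H^1}² ≤ (1 + (L/π)²)∫(u')²; dividing yields the same α.) With (π/L)² = π^2/25 and c = -1/6, the largest admissible constant is α = ((π/L)² + c)/((π/L)² + 1).
Simplifying, α = (-25/6 + π^2)/(π^2 + 25).


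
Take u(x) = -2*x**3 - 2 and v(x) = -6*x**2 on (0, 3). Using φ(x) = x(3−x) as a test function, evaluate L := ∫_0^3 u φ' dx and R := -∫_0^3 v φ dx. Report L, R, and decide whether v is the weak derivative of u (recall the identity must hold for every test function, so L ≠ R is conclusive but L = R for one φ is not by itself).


LHS = 729/10, RHS = 729/10. Yes, v = u' weakly.

u(x) = -2*x**3 - 2, classical derivative u'(x) = -6*x**2.
φ(x) = x(3−x), so φ'(x) = 3 - 2*x.
Note φ(0) = φ(3) = 0, so the boundary term u·φ vanishes.
LHS = ∫_0^3 u(x) φ'(x) dx = ∫_0^3 (4*x^4 - 6*x^3 + 4*x - 6) dx. Term by term:
  ∫_0^3 4*x^4 dx = 972/5;  ∫_0^3 -6*x^3 dx = -243/2;  ∫_0^3 4*x dx = 18;
  ∫_0^3 -6 dx = -18.
Sum: 972/5 − 243/2 + 18 − 18 = 729/10.
So LHS = 729/10.
∫_0^3 v(x) φ(x) dx = ∫_0^3 (6*x^4 - 18*x^3) dx. Term by term:
  ∫_0^3 6*x^4 dx = 1458/5;  ∫_0^3 -18*x^3 dx = -729/2.
Sum: 1458/5 − 729/2 = -729/10.
So RHS = -∫_0^3 v(x) φ(x) dx = 729/10.
LHS = RHS, so the identity holds for this test φ.
Moreover u is smooth here and v(x) = u'(x) = -6*x**2 pointwise, so the identity holds for every test function. Hence v is the weak derivative of u.


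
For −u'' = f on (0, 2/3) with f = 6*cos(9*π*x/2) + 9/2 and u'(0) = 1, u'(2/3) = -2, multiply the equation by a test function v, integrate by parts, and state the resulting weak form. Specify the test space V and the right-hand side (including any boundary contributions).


V = H^1(0, 2/3) (v unrestricted at boundary; u is determined up to an additive constant); weak form: ∫_0^2/3 u'v' dx = ∫_0^2/3 (6*cos(9*π*x/2) + 9/2) v dx − 2·v(2/3) − v(0) for all v ∈ V.

Multiply both sides by a test function v and integrate from 0 to 2/3:
  ∫_0^2/3 −u''(x) v(x) dx = ∫_0^2/3 f(x) v(x) dx.
Integrate the LHS by parts once:
  ∫_0^2/3 −u'' v dx = −[u'(x) v(x)]_0^2/3 + ∫_0^2/3 u'(x) v'(x) dx.
Thus ∫_0^2/3 u'(x) v'(x) dx = ∫_0^2/3 f(x) v(x) dx + [u'(x) v(x)]_0^2/3.
Choose V so that boundary terms are either known or forced to vanish.
u has inhomogeneous Neumann u'(0) = 1, u'(2/3) = -2. [u' v]_0^2/3 = (-2)·v(2/3) − (1)·v(0) = − 2·v(2/3) − v(0). Take V = H^1(0, 2/3); boundary term becomes part of RHS.
Weak formulation: find u (satisfying any essential BC) such that ∫_0^2/3 u'(x) v'(x) dx = ∫_0^2/3 f v dx − 2·v(2/3) − v(0) for all v ∈ V (Neumann data are natural BCs: they enter the RHS as boundary terms).
Substituting f(x) = 6*cos(9*π*x/2) + 9/2, the right-hand side is ∫_0^2/3 (6*cos(9*π*x/2) + 9/2) v dx − 2·v(2/3) − v(0).
Compatibility check (pure Neumann): taking v ≡ 1 ∈ V gives 0 = ∫_0^2/3 f dx + (-2) − (1), i.e. ∫_0^2/3 f dx must equal u'(0) − u'(2/3) = 3. Indeed ∫_0^2/3 (6*cos(9*π*x/2) + 9/2) dx = 3, so the data are compatible. The solution is then unique only up to an additive constant (fix it e.g. by requiring ∫_0^2/3 u dx = 0).


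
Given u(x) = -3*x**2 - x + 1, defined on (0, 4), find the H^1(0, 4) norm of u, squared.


||u||_{H^1}^2 = 44648/15

The H^1 norm (squared) on an interval (0, L) is
  ||u||_{H^1}^2 = ∫_0^L u(x)^2 dx + ∫_0^L u'(x)^2 dx.
Compute u'(x) = -6*x - 1.
Then u(x)^2 = 9*x**4 + 6*x**3 - 5*x**2 - 2*x + 1 and u'(x)^2 = 36*x**2 + 12*x + 1.
Integrate each monomial from 0 to 4 using ∫_0^4 c·x^n dx = c·4^(n+1)/(n+1):
  ∫_0^4 u(x)^2 dx = ∫_0^4 (9*x^4 + 6*x^3 - 5*x^2 - 2*x + 1) dx. Term by term:
    ∫_0^4 9*x^4 dx = 9216/5;  ∫_0^4 6*x^3 dx = 384;  ∫_0^4 -5*x^2 dx = -320/3;
    ∫_0^4 -2*x dx = -16;  ∫_0^4 1 dx = 4.
  Sum: 9216/5 + 384 − 320/3 − 16 + 4 = 31628/15.
  ∫_0^4 u'(x)^2 dx = ∫_0^4 (36*x^2 + 12*x + 1) dx. Term by term:
    ∫_0^4 36*x^2 dx = 768;  ∫_0^4 12*x dx = 96;  ∫_0^4 1 dx = 4.
  Sum: 768 + 96 + 4 = 868.
Adding: ||u||_{H^1}^2 = 31628/15 + 868 = 44648/15.


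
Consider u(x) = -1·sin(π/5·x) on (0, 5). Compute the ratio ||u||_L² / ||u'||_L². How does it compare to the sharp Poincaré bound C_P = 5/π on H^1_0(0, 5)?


||u||_L² / ||u'||_L² = 5/π = C_P.

u(x) = -1·sin(π/5·x), so u'(x) = -π*cos(π*x/5)/5.
Writing u(x) = A·sin(kπx/L) with A = -1 and k = 1, use ∫_0^L sin²(kπx/L) dx = L/2 and ∫_0^L cos²(kπx/L) dx = L/2.
u² = 1·sin²(π/5·x) and (u')² = π^2/25·cos²(π/5·x), and each of sin², cos² integrates to L/2 = 5/2 over (0, 5).
∫_0^5 u² dx = 5/2, so ||u||_L² = sqrt(10)/2.
∫_0^5 (u')² dx = π^2/10, so ||u'||_L² = sqrt(10)*π/10.
Ratio ||u||_L² / ||u'||_L² = 5/π.
Sharp Poincaré constant on H^1_0(0, 5) is C_P = L/π = 5/π, achieved by sin(π/5·x).
This is the k = 1 eigenfunction (up to amplitude), so the ratio equals the sharp Poincaré constant exactly.


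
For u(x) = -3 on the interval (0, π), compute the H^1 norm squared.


||u||_{H^1(0,π)}^2 = 9*π

u'(x) = 0.
Expand u² and (u')² and integrate term by term on (0, π), using: for integers n ≥ 1, ∫_0^π sin²(nx) dx = ∫_0^π cos²(nx) dx = π/2; for n ≠ n', ∫_0^π sin(nx)sin(n'x) dx = ∫_0^π cos(nx)cos(n'x) dx = 0; and by product-to-sum, ∫_0^π sin(nx)cos(n'x) dx = ½∫_0^π [sin((n+n')x) + sin((n−n')x)] dx, which is 0 when n+n' is even and 2n/(n²−n'²) when n+n' is odd (it need not vanish on (0, π)). For the constant mode: ∫_0^π 1 dx = π, ∫_0^π cos(nx) dx = 0, ∫_0^π sin(nx) dx = (1−(−1)^n)/n.
  u² squared terms: (-3)²·∫1 dx = 9·π = 9*π.
  So ∫_0^π u² dx = 9*π.
  u' ≡ 0, so ∫_0^π (u')² dx = 0.
||u||_{H^1}^2 = (9*π) + (0) = 9*π.


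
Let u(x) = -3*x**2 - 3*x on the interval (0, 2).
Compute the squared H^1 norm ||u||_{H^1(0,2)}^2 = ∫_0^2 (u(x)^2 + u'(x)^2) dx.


||u||_{H^1}^2 = 1698/5

The H^1 norm (squared) on an interval (0, L) is
  ||u||_{H^1}^2 = ∫_0^L u(x)^2 dx + ∫_0^L u'(x)^2 dx.
Compute u'(x) = -6*x - 3.
Then u(x)^2 = 9*x**4 + 18*x**3 + 9*x**2 and u'(x)^2 = 36*x**2 + 36*x + 9.
Integrate each monomial from 0 to 2 using ∫_0^2 c·x^n dx = c·2^(n+1)/(n+1):
  ∫_0^2 u(x)^2 dx = ∫_0^2 (9*x^4 + 18*x^3 + 9*x^2) dx. Term by term:
    ∫_0^2 9*x^4 dx = 288/5;  ∫_0^2 18*x^3 dx = 72;  ∫_0^2 9*x^2 dx = 24.
  Sum: 288/5 + 72 + 24 = 768/5.
  ∫_0^2 u'(x)^2 dx = ∫_0^2 (36*x^2 + 36*x + 9) dx. Term by term:
    ∫_0^2 36*x^2 dx = 96;  ∫_0^2 36*x dx = 72;  ∫_0^2 9 dx = 18.
  Sum: 96 + 72 + 18 = 186.
Adding: ||u||_{H^1}^2 = 768/5 + 186 = 1698/5.


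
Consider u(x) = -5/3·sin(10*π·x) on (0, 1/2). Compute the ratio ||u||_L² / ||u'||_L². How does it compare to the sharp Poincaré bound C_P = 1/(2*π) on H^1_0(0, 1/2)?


||u||_L² / ||u'||_L² = 1/(10*π) < C_P = 1/(2*π).

u(x) = -5/3·sin(10*π·x), so u'(x) = -50*π*cos(10*π*x)/3.
Writing u(x) = A·sin(kπx/L) with A = -5/3 and k = 5, use ∫_0^L sin²(kπx/L) dx = L/2 and ∫_0^L cos²(kπx/L) dx = L/2.
u² = 25/9·sin²(10*π·x) and (u')² = 2500*π^2/9·cos²(10*π·x), and each of sin², cos² integrates to L/2 = 1/4 over (0, 1/2).
∫_0^1/2 u² dx = 25/36, so ||u||_L² = 5/6.
∫_0^1/2 (u')² dx = 625*π^2/9, so ||u'||_L² = 25*π/3.
Ratio ||u||_L² / ||u'||_L² = 1/(10*π).
Sharp Poincaré constant on H^1_0(0, 1/2) is C_P = L/π = 1/(2*π), achieved by sin(2*π·x).
This is the k = 5 harmonic; the ratio L/(kπ) is strictly less than C_P = L/π, consistent with the sharp inequality ||u||_L² ≤ C_P ||u'||_L².


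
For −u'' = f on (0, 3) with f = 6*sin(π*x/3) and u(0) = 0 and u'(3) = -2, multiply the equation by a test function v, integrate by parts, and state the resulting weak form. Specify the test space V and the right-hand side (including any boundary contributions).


V = {v ∈ H^1(0, 3) : v(0) = 0} (test functions vanish at x = 0 where u is specified); weak form: ∫_0^3 u'v' dx = ∫_0^3 (6*sin(π*x/3)) v dx − 2·v(3) for all v ∈ V.

Multiply both sides by a test function v and integrate from 0 to 3:
  ∫_0^3 −u''(x) v(x) dx = ∫_0^3 f(x) v(x) dx.
Integrate the LHS by parts once:
  ∫_0^3 −u'' v dx = −[u'(x) v(x)]_0^3 + ∫_0^3 u'(x) v'(x) dx.
Thus ∫_0^3 u'(x) v'(x) dx = ∫_0^3 f(x) v(x) dx + [u'(x) v(x)]_0^3.
Choose V so that boundary terms are either known or forced to vanish.
Mixed BC: u(0) = 0 (Dirichlet) and u'(3) = -2 (Neumann). Define V = {v ∈ H^1(0, 3) : v(0) = 0}. Then [u' v]_0^3 = u'(3)·v(3) − u'(0)·0 = − 2·v(3).
Weak formulation: find u (satisfying any essential BC) such that ∫_0^3 u'(x) v'(x) dx = ∫_0^3 f v dx − 2·v(3) for all v ∈ V (Dirichlet at 0 absorbed into V; Neumann datum at x = 3 contributes the boundary term).
Substituting f(x) = 6*sin(π*x/3), the right-hand side is ∫_0^3 (6*sin(π*x/3)) v dx − 2·v(3).


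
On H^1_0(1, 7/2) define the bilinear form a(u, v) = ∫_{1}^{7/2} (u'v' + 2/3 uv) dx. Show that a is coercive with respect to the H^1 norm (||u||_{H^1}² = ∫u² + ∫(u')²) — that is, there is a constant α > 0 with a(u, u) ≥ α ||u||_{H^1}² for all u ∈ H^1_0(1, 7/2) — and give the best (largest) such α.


α = 2*(25 + 6*π^2)/(3*(25 + 4*π^2))

Coercivity of a(·,·) on H^1_0(1, 7/2) means a(u, u) ≥ α ||u||_{H^1}² for every u ∈ H^1_0.
The interval has length L = 5/2, and Poincaré/coercivity depend only on L. Here a(u, u) = ∫(u')² + (2/3)·∫u².
Here 0 < c = 2/3 < 1. The condition a(u,u) ≥ α||u||_{H^1}² reads (1−α)∫(u')² ≥ (α−c)∫u². Any admissible α is ≤ 1 (rapidly oscillating u have ∫u²/∫(u')² → 0), and α = 1 would force 0 ≥ (1−c)∫u², impossible since c < 1; so 1−α > 0. By the sharp Poincaré inequality on H^1_0 of an interval of length L, ∫(u')² ≥ (π/L)²∫u² with equality for the first sine mode sin(π(x−x₀)/L) (x₀ the left endpoint), so the inequality holds for all u iff (1−α)(π/L)² ≥ α − c, i.e. α ≤ ((π/L)² + c)/((π/L)² + 1) = (1 + c(L/π)²)/(1 + (L/π)²). With (π/L)² = 4*π^2/25 and c = 2/3, the largest admissible constant is α = ((π/L)² + c)/((π/L)² + 1).
Simplifying, α = 2*(25 + 6*π^2)/(3*(25 + 4*π^2)).


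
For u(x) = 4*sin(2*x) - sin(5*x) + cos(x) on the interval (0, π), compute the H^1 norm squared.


||u||_{H^1(0,π)}^2 = 64/3 + 54*π

u'(x) = -sin(x) + 8*cos(2*x) - 5*cos(5*x).
Expand u² and (u')² and integrate term by term on (0, π), using: for integers n ≥ 1, ∫_0^π sin²(nx) dx = ∫_0^π cos²(nx) dx = π/2; for n ≠ n', ∫_0^π sin(nx)sin(n'x) dx = ∫_0^π cos(nx)cos(n'x) dx = 0; and by product-to-sum, ∫_0^π sin(nx)cos(n'x) dx = ½∫_0^π [sin((n+n')x) + sin((n−n')x)] dx, which is 0 when n+n' is even and 2n/(n²−n'²) when n+n' is odd (it need not vanish on (0, π)).
  u² squared terms: (-1)²·∫sin(5x)² dx = 1·π/2 = π/2;  (4)²·∫sin(2x)² dx = 16·π/2 = 8*π;  (1)²·∫cos(x)² dx = 1·π/2 = π/2.
  u² cross terms: 2·(-1)·(4)·∫sin(5x)·sin(2x) dx = -8·(0) = 0;  2·(-1)·(1)·∫sin(5x)·cos(x) dx = -2·(0) = 0;  2·(4)·(1)·∫sin(2x)·cos(x) dx = 8·(4/3) = 32/3.
  So ∫_0^π u² dx = π/2 + 8*π + π/2 + 0 + 0 + 32/3 = 32/3 + 9*π.
  (u')² squared terms: (-1)²·∫sin(x)² dx = 1·π/2 = π/2;  (-5)²·∫cos(5x)² dx = 25·π/2 = 25*π/2;  (8)²·∫cos(2x)² dx = 64·π/2 = 32*π.
  (u')² cross terms: 2·(-1)·(-5)·∫sin(x)·cos(5x) dx = 10·(0) = 0;  2·(-1)·(8)·∫sin(x)·cos(2x) dx = -16·(-2/3) = 32/3;  2·(-5)·(8)·∫cos(5x)·cos(2x) dx = -80·(0) = 0.
  So ∫_0^π (u')² dx = π/2 + 25*π/2 + 32*π + 0 + 32/3 + 0 = 32/3 + 45*π.
||u||_{H^1}^2 = (32/3 + 9*π) + (32/3 + 45*π) = 64/3 + 54*π.


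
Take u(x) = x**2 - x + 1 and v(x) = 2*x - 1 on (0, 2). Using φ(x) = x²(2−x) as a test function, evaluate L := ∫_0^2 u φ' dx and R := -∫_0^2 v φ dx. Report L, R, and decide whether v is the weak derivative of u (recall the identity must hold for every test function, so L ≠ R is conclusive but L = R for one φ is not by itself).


LHS = -28/15, RHS = -28/15. Yes, v = u' weakly.

u(x) = x**2 - x + 1, classical derivative u'(x) = 2*x - 1.
φ(x) = x²(2−x), so φ'(x) = x*(4 - 3*x).
Note φ(0) = φ(2) = 0, so the boundary term u·φ vanishes.
LHS = ∫_0^2 u(x) φ'(x) dx = ∫_0^2 (-3*x^4 + 7*x^3 - 7*x^2 + 4*x) dx. Term by term:
  ∫_0^2 -3*x^4 dx = -96/5;  ∫_0^2 7*x^3 dx = 28;  ∫_0^2 -7*x^2 dx = -56/3;
  ∫_0^2 4*x dx = 8.
Sum: -96/5 + 28 − 56/3 + 8 = -28/15.
So LHS = -28/15.
∫_0^2 v(x) φ(x) dx = ∫_0^2 (-2*x^4 + 5*x^3 - 2*x^2) dx. Term by term:
  ∫_0^2 -2*x^4 dx = -64/5;  ∫_0^2 5*x^3 dx = 20;  ∫_0^2 -2*x^2 dx = -16/3.
Sum: -64/5 + 20 − 16/3 = 28/15.
So RHS = -∫_0^2 v(x) φ(x) dx = -28/15.
LHS = RHS, so the identity holds for this test φ.
Moreover u is smooth here and v(x) = u'(x) = 2*x - 1 pointwise, so the identity holds for every test function. Hence v is the weak derivative of u.


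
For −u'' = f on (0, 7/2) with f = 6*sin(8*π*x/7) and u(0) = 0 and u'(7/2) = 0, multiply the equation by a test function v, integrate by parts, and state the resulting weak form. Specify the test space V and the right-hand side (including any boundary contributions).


V = {v ∈ H^1(0, 7/2) : v(0) = 0} (test functions vanish at x = 0 where u is specified); weak form: ∫_0^7/2 u'v' dx = ∫_0^7/2 (6*sin(8*π*x/7)) v dx for all v ∈ V.

Multiply both sides by a test function v and integrate from 0 to 7/2:
  ∫_0^7/2 −u''(x) v(x) dx = ∫_0^7/2 f(x) v(x) dx.
Integrate the LHS by parts once:
  ∫_0^7/2 −u'' v dx = −[u'(x) v(x)]_0^7/2 + ∫_0^7/2 u'(x) v'(x) dx.
Thus ∫_0^7/2 u'(x) v'(x) dx = ∫_0^7/2 f(x) v(x) dx + [u'(x) v(x)]_0^7/2.
Choose V so that boundary terms are either known or forced to vanish.
Mixed BC: u(0) = 0 (Dirichlet) and u'(7/2) = 0 (Neumann). Define V = {v ∈ H^1(0, 7/2) : v(0) = 0}. Then [u' v]_0^7/2 = u'(7/2)·v(7/2) − u'(0)·0 = 0.
Weak formulation: find u (satisfying any essential BC) such that ∫_0^7/2 u'(x) v'(x) dx = ∫_0^7/2 f v dx for all v ∈ V (Dirichlet at 0 absorbed into V; the Neumann datum at x = 7/2 is zero, so no boundary term remains).
Substituting f(x) = 6*sin(8*π*x/7), the right-hand side is ∫_0^7/2 (6*sin(8*π*x/7)) v dx.


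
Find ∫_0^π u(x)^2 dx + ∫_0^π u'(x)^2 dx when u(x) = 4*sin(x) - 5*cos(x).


||u||_{H^1(0,π)}^2 = 41*π

u'(x) = 5*sin(x) + 4*cos(x).
Expand u² and (u')² and integrate term by term on (0, π), using: for integers n ≥ 1, ∫_0^π sin²(nx) dx = ∫_0^π cos²(nx) dx = π/2; for n ≠ n', ∫_0^π sin(nx)sin(n'x) dx = ∫_0^π cos(nx)cos(n'x) dx = 0; and by product-to-sum, ∫_0^π sin(nx)cos(n'x) dx = ½∫_0^π [sin((n+n')x) + sin((n−n')x)] dx, which is 0 when n+n' is even and 2n/(n²−n'²) when n+n' is odd (it need not vanish on (0, π)).
  u² squared terms: (-5)²·∫cos(x)² dx = 25·π/2 = 25*π/2;  (4)²·∫sin(x)² dx = 16·π/2 = 8*π.
  u² cross terms: 2·(-5)·(4)·∫cos(x)·sin(x) dx = -40·(0) = 0.
  So ∫_0^π u² dx = 25*π/2 + 8*π + 0 = 41*π/2.
  (u')² squared terms: (4)²·∫cos(x)² dx = 16·π/2 = 8*π;  (5)²·∫sin(x)² dx = 25·π/2 = 25*π/2.
  (u')² cross terms: 2·(4)·(5)·∫cos(x)·sin(x) dx = 40·(0) = 0.
  So ∫_0^π (u')² dx = 8*π + 25*π/2 + 0 = 41*π/2.
||u||_{H^1}^2 = (41*π/2) + (41*π/2) = 41*π.


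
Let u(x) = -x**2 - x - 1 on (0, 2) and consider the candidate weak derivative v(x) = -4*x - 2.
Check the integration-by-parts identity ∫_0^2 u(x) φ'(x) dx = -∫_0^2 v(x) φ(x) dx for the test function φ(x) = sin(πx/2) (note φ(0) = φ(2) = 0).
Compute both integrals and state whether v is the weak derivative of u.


LHS = 12/π, RHS = 24/π. No, v is not the weak derivative of u.

u(x) = -x**2 - x - 1, classical derivative u'(x) = -2*x - 1.
φ(x) = sin(πx/2), so φ'(x) = π*cos(π*x/2)/2.
Note φ(0) = φ(2) = 0, so the boundary term u·φ vanishes.
LHS = ∫_0^2 u(x) φ'(x) dx = ∫_0^2 (-π*x^2*cos(π*x/2)/2 - π*x*cos(π*x/2)/2 - π*cos(π*x/2)/2) dx. Term by term:
  ∫_0^2 -π*cos(π*x/2)/2 dx = 0;  ∫_0^2 -π*x*cos(π*x/2)/2 dx = 4/π;  ∫_0^2 -π*x^2*cos(π*x/2)/2 dx = 8/π.
Sum: 0 + 4/π + 8/π = 12/π.
So LHS = 12/π.
∫_0^2 v(x) φ(x) dx = ∫_0^2 (-4*x*sin(π*x/2) - 2*sin(π*x/2)) dx. Term by term:
  ∫_0^2 -2*sin(π*x/2) dx = -8/π;  ∫_0^2 -4*x*sin(π*x/2) dx = -16/π.
Sum: -8/π − 16/π = -24/π.
So RHS = -∫_0^2 v(x) φ(x) dx = 24/π.
LHS − RHS = -12/π ≠ 0, so the identity fails.
(For a valid weak derivative the identity must hold for EVERY test function, in particular this one. The failure shows v is NOT the weak derivative of u.)
Correct weak derivative would be u'(x) = -2*x - 1.


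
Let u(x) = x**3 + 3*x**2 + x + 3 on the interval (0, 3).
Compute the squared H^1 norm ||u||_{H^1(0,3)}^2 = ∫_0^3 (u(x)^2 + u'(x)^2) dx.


||u||_{H^1}^2 = 25518/7

The H^1 norm (squared) on an interval (0, L) is
  ||u||_{H^1}^2 = ∫_0^L u(x)^2 dx + ∫_0^L u'(x)^2 dx.
Compute u'(x) = 3*x**2 + 6*x + 1.
Then u(x)^2 = x**6 + 6*x**5 + 11*x**4 + 12*x**3 + 19*x**2 + 6*x + 9 and u'(x)^2 = 9*x**4 + 36*x**3 + 42*x**2 + 12*x + 1.
Integrate each monomial from 0 to 3 using ∫_0^3 c·x^n dx = c·3^(n+1)/(n+1):
  ∫_0^3 u(x)^2 dx = ∫_0^3 (x^6 + 6*x^5 + 11*x^4 + 12*x^3 + 19*x^2 + 6*x + 9) dx. Term by term:
    ∫_0^3 x^6 dx = 2187/7;  ∫_0^3 6*x^5 dx = 729;  ∫_0^3 11*x^4 dx = 2673/5;
    ∫_0^3 12*x^3 dx = 243;  ∫_0^3 19*x^2 dx = 171;  ∫_0^3 6*x dx = 27;
    ∫_0^3 9 dx = 27.
  Sum: 2187/7 + 729 + 2673/5 + 243 + 171 + 27 + 27 = 71541/35.
  ∫_0^3 u'(x)^2 dx = ∫_0^3 (9*x^4 + 36*x^3 + 42*x^2 + 12*x + 1) dx. Term by term:
    ∫_0^3 9*x^4 dx = 2187/5;  ∫_0^3 36*x^3 dx = 729;  ∫_0^3 42*x^2 dx = 378;
    ∫_0^3 12*x dx = 54;  ∫_0^3 1 dx = 3.
  Sum: 2187/5 + 729 + 378 + 54 + 3 = 8007/5.
Adding: ||u||_{H^1}^2 = 71541/35 + 8007/5 = 25518/7.


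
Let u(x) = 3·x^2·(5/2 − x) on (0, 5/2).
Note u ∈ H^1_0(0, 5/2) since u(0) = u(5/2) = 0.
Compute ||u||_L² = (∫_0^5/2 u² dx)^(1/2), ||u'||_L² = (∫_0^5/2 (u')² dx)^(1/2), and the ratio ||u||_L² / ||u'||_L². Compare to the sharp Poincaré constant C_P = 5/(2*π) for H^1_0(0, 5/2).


||u||_L² / ||u'||_L² = 5*sqrt(14)/28 < C_P = 5/(2*π).

u(x) = 3·x^2·(5/2 − x), so u'(x) = 3*x*(5 - 3*x).
u(x) = 3·x^2·(5/2 − x) vanishes at x = 0 and x = 5/2, so u ∈ H^1_0(0, 5/2). Differentiate via the product rule and integrate the resulting polynomials term by term.
  ∫_0^5/2 u² dx = ∫_0^5/2 (9*x^6 - 45*x^5 + 225*x^4/4) dx. Term by term:
    ∫_0^5/2 9*x^6 dx = 703125/896;  ∫_0^5/2 -45*x^5 dx = -234375/128;  ∫_0^5/2 225*x^4/4 dx = 140625/128.
  Sum: 703125/896 − 234375/128 + 140625/128 = 46875/896.
  ∫_0^5/2 (u')² dx = ∫_0^5/2 (81*x^4 - 270*x^3 + 225*x^2) dx. Term by term:
    ∫_0^5/2 81*x^4 dx = 50625/32;  ∫_0^5/2 -270*x^3 dx = -84375/32;  ∫_0^5/2 225*x^2 dx = 9375/8.
  Sum: 50625/32 − 84375/32 + 9375/8 = 1875/16.
∫_0^5/2 u² dx = 46875/896, so ||u||_L² = 125*sqrt(42)/112.
∫_0^5/2 (u')² dx = 1875/16, so ||u'||_L² = 25*sqrt(3)/4.
Ratio ||u||_L² / ||u'||_L² = 5*sqrt(14)/28.
Sharp Poincaré constant on H^1_0(0, 5/2) is C_P = L/π = 5/(2*π), achieved by sin(2*π/5·x).
A polynomial bump cannot attain the sharp Poincaré constant (only the first sine eigenfunction does), so the ratio is strictly less than C_P, consistent with ||u||_L² ≤ C_P ||u'||_L².


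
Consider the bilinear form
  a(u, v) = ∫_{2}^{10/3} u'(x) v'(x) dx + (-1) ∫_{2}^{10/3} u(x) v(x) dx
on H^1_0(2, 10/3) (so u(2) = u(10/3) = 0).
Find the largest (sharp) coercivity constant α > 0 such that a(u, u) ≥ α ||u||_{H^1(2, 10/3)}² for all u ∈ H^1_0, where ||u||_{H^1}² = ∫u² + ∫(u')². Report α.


α = (-16 + 9*π^2)/(16 + 9*π^2)

Coercivity of a(·,·) on H^1_0(2, 10/3) means a(u, u) ≥ α ||u||_{H^1}² for every u ∈ H^1_0.
The interval has length L = 4/3, and Poincaré/coercivity depend only on L. Here a(u, u) = ∫(u')² + (-1)·∫u².
Here c = -1 < 0 with |c| < (π/L)² = 9*π^2/16, so coercivity still holds. The condition a(u,u) ≥ α||u||_{H^1}² reads (1−α)∫(u')² ≥ (α−c)∫u². Any admissible α is ≤ 1 (rapidly oscillating u have ∫u²/∫(u')² → 0), and α = 1 would force 0 ≥ (1−c)∫u², impossible since c < 1; so 1−α > 0. By the sharp Poincaré inequality on H^1_0 of an interval of length L, ∫(u')² ≥ (π/L)²∫u² with equality for the first sine mode sin(π(x−x₀)/L) (x₀ the left endpoint), so the inequality holds for all u iff (1−α)(π/L)² ≥ α − c, i.e. α ≤ ((π/L)² + c)/((π/L)² + 1) = (1 + c(L/π)²)/(1 + (L/π)²). (Direct route, valid since c ≤ 0: Poincaré gives c∫u² ≥ c(L/π)²∫(u')², so a(u,u) ≥ (1 + c(L/π)²)∫(u')², while ||u||_{H^1}² ≤ (1 + (L/π)²)∫(u')²; dividing yields the same α.) With (π/L)² = 9*π^2/16 and c = -1, the largest admissible constant is α = ((π/L)² + c)/((π/L)² + 1).
Simplifying, α = (-16 + 9*π^2)/(16 + 9*π^2).


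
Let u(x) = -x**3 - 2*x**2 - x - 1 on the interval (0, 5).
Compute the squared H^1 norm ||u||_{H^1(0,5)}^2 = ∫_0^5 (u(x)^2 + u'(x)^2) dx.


||u||_{H^1}^2 = 1549795/42

The H^1 norm (squared) on an interval (0, L) is
  ||u||_{H^1}^2 = ∫_0^L u(x)^2 dx + ∫_0^L u'(x)^2 dx.
Compute u'(x) = -3*x**2 - 4*x - 1.
Then u(x)^2 = x**6 + 4*x**5 + 6*x**4 + 6*x**3 + 5*x**2 + 2*x + 1 and u'(x)^2 = 9*x**4 + 24*x**3 + 22*x**2 + 8*x + 1.
Integrate each monomial from 0 to 5 using ∫_0^5 c·x^n dx = c·5^(n+1)/(n+1):
  ∫_0^5 u(x)^2 dx = ∫_0^5 (x^6 + 4*x^5 + 6*x^4 + 6*x^3 + 5*x^2 + 2*x + 1) dx. Term by term:
    ∫_0^5 x^6 dx = 78125/7;  ∫_0^5 4*x^5 dx = 31250/3;  ∫_0^5 6*x^4 dx = 3750;
    ∫_0^5 6*x^3 dx = 1875/2;  ∫_0^5 5*x^2 dx = 625/3;  ∫_0^5 2*x dx = 25;
    ∫_0^5 1 dx = 5.
  Sum: 78125/7 + 31250/3 + 3750 + 1875/2 + 625/3 + 25 + 5 = 371045/14.
  ∫_0^5 u'(x)^2 dx = ∫_0^5 (9*x^4 + 24*x^3 + 22*x^2 + 8*x + 1) dx. Term by term:
    ∫_0^5 9*x^4 dx = 5625;  ∫_0^5 24*x^3 dx = 3750;  ∫_0^5 22*x^2 dx = 2750/3;
    ∫_0^5 8*x dx = 100;  ∫_0^5 1 dx = 5.
  Sum: 5625 + 3750 + 2750/3 + 100 + 5 = 31190/3.
Adding: ||u||_{H^1}^2 = 371045/14 + 31190/3 = 1549795/42.


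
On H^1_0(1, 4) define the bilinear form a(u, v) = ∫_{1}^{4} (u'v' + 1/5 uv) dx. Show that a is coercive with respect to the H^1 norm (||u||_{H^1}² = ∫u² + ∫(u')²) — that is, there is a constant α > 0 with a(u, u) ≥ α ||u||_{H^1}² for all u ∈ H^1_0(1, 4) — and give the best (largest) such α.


α = (9/5 + π^2)/(9 + π^2)

Coercivity of a(·,·) on H^1_0(1, 4) means a(u, u) ≥ α ||u||_{H^1}² for every u ∈ H^1_0.
The interval has length L = 3, and Poincaré/coercivity depend only on L. Here a(u, u) = ∫(u')² + (1/5)·∫u².
Here 0 < c = 1/5 < 1. The condition a(u,u) ≥ α||u||_{H^1}² reads (1−α)∫(u')² ≥ (α−c)∫u². Any admissible α is ≤ 1 (rapidly oscillating u have ∫u²/∫(u')² → 0), and α = 1 would force 0 ≥ (1−c)∫u², impossible since c < 1; so 1−α > 0. By the sharp Poincaré inequality on H^1_0 of an interval of length L, ∫(u')² ≥ (π/L)²∫u² with equality for the first sine mode sin(π(x−x₀)/L) (x₀ the left endpoint), so the inequality holds for all u iff (1−α)(π/L)² ≥ α − c, i.e. α ≤ ((π/L)² + c)/((π/L)² + 1) = (1 + c(L/π)²)/(1 + (L/π)²). With (π/L)² = π^2/9 and c = 1/5, the largest admissible constant is α = ((π/L)² + c)/((π/L)² + 1).
Simplifying, α = (9/5 + π^2)/(9 + π^2).
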